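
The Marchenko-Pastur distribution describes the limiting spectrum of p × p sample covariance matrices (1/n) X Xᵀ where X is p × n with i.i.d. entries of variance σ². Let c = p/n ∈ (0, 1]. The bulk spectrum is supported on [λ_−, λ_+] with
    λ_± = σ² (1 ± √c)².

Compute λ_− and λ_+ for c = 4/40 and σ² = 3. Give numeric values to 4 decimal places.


c = 4/40 = 0.100000; √c = 0.316228.
λ_− = σ² (1 − √c)² = 3 · (1 − 0.316228)² = 3 · (0.683772)² = 1.402633.
λ_+ = σ² (1 + √c)² = 3 · (1 + 0.316228)² = 3 · (1.316228)² = 5.197367.

Rounded to 4 decimal places: λ_− ≈ 1.4026, λ_+ ≈ 5.1974.


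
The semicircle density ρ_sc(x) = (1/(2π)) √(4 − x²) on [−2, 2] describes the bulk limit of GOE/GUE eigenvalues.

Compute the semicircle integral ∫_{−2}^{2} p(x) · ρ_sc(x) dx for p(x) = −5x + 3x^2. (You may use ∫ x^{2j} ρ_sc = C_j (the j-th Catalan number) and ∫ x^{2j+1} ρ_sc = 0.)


Write p(x) = Σ a_i x^i, split into monomials and integrate each against ρ_sc separately.
Using ∫ x^{2j} ρ_sc = C_j = (1/(j+1)) C(2j, j) (Catalan numbers) and ∫ x^{2j+1} ρ_sc = 0 (odd monomials vanish by symmetry):
  i = 1 (odd): ∫ x^1 ρ_sc = 0 (vanishes)
  i = 2 (even): a_2 · C_{1} = 3 · 1 = 3

Summing the contributions: ∫_{−2}^{2} p(x) ρ_sc(x) dx = 3.


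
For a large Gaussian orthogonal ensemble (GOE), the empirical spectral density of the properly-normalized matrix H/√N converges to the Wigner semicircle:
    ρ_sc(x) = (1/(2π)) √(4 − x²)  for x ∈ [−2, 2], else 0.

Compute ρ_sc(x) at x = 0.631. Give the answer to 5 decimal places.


ρ_sc(x) = (1/(2π)) √(4 − x²). With x = 0.631:
  4 − x² = 4 − (0.631)² = 4 − 0.398161 = 3.601839.
  √(4 − x²) = 1.897851.
  1/(2π) = 0.159155.
  ρ_sc(0.631) = 0.159155 · 1.897851 = 0.302052.

Rounded to 5 decimal places: ρ_sc(0.631) ≈ 0.30205.


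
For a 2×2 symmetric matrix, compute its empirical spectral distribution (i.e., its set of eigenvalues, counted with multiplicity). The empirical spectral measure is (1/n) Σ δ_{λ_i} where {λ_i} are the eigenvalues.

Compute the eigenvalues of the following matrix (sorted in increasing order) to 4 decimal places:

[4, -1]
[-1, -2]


Since M is real symmetric, both eigenvalues are real; they are the roots of det(λI − M) = λ² − (tr M) λ + det M.
tr M = 4 + (-2) = 2.
det M = 4·(-2) − (-1)² = -8 − 1 = -9.
Characteristic polynomial: λ² − 2λ − 9 = 0.
Discriminant Δ = (tr M)² − 4·det M = 4 − (-36) = 40; √Δ = 6.324555.
λ = (tr M ± √Δ)/2 = (2 ± 6.324555)/2, giving (tr M − √Δ)/2 = -2.1623 and (tr M + √Δ)/2 = 4.1623.

Eigenvalues sorted in increasing order: [-2.1623, 4.1623].


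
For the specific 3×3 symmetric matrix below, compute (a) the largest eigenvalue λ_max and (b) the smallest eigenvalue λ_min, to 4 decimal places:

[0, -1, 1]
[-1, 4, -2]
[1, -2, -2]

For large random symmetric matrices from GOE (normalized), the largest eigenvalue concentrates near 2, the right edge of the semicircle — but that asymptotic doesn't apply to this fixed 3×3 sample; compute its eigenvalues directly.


Since M is real symmetric, all three eigenvalues are real; they are the roots of det(λI − M) = λ³ − (tr M) λ² + s λ − det M, where s is the sum of the principal 2×2 minors.
tr M = 0 + 4 + (-2) = 2.
s = (0·4 − (-1)²) + (0·(-2) − 1²) + (4·(-2) − (-2)²) = -1 + (-1) + (-12) = -14.
det M (expand along row 1) = 0·(-12) − (-1)·4 + 1·(-2) = 2.
Characteristic polynomial: λ³ − 2λ² − 14λ − 2 = 0.
Substitute λ = y + (tr M)/3 = y + 0.666667 to remove the quadratic term: y³ + p·y + q = 0 with p = s − (tr M)²/3 = -15.333333 and q = −2(tr M)³/27 + (tr M)·s/3 − det M = -11.925926.
Three real roots ⇒ use the trigonometric (Viète) form: r = 2√(−p/3) = 4.521553, φ = arccos(3q/(p·r)) = arccos(0.516047) = 1.028567 rad.
y_k = r·cos(φ/3 − 2πk/3) for k = 0, 1, 2 gives y = 4.258392, -0.812797, -3.445595.
λ_k = y_k + 0.666667 gives λ = 4.9251, -0.1461, -2.7789 (check: the sum is 2.0000 = tr M).

Hence λ_max = 4.9251 and λ_min = -2.7789.


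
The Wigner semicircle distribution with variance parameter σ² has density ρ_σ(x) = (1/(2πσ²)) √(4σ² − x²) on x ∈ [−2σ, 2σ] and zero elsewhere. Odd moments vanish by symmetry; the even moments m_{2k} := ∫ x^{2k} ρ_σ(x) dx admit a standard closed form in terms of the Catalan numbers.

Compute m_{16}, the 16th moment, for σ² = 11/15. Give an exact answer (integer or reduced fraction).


By the scaled semicircle moment identity, m_{2k} = σ^{2k} · C_k with k = 8.
C_8 = (1/(k+1)) · C(2k, k) = (1/9) · C(16, 8) = (1/9) · 12870 = 1430.
σ^{2k} = (σ²)^k = (11/15)^8 = 214358881/2562890625.

Therefore m_{16} = σ^{16} · C_8 = (214358881/2562890625) · 1430 = 61306639966/512578125.


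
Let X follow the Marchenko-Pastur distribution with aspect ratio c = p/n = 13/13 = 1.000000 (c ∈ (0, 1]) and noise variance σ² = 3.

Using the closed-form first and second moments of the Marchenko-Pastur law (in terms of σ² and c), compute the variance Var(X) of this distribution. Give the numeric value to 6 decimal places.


Recall the MP moments m_1 = E[X] = σ² and m_2 = E[X²] = σ⁴ (1 + c).
m_1 = E[X] = σ² = 3, so m_1² = 9.
m_2 = E[X²] = σ⁴ (1 + c) = 9 · (1 + 1.000000) = 9 · 2.000000 = 18.000000.
(Note m_2 − m_1² simplifies to c · σ⁴ = 1.000000 · 9.)

Var(X) = m_2 − m_1² = 18.000000 − 9 = 9.000000.


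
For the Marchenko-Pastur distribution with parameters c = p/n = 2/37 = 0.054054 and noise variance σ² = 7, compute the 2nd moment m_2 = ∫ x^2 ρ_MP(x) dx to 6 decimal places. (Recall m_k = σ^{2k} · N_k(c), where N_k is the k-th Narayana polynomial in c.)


E[X²] = σ⁴ (1 + c) (second MP moment). With σ² = 7 (so σ⁴ = 49) and c = 2/37 = 0.054054: E[X²] = 49 · (1 + 0.054054) = 49 · 1.054054.

So E[X^2] = 51.648649.


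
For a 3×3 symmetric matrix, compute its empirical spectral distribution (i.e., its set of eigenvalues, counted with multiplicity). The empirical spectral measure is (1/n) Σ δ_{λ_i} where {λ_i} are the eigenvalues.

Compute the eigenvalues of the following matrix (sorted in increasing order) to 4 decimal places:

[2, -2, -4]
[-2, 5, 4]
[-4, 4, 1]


Since M is real symmetric, all three eigenvalues are real; they are the roots of det(λI − M) = λ³ − (tr M) λ² + s λ − det M, where s is the sum of the principal 2×2 minors.
tr M = 2 + 5 + 1 = 8.
s = (2·5 − (-2)²) + (2·1 − (-4)²) + (5·1 − 4²) = 6 + (-14) + (-11) = -19.
det M (expand along row 1) = 2·(-11) − (-2)·14 + (-4)·12 = -42.
Characteristic polynomial: λ³ − 8λ² − 19λ + 42 = 0.
Substitute λ = y + (tr M)/3 = y + 2.666667 to remove the quadratic term: y³ + p·y + q = 0 with p = s − (tr M)²/3 = -40.333333 and q = −2(tr M)³/27 + (tr M)·s/3 − det M = -46.592593.
Three real roots ⇒ use the trigonometric (Viète) form: r = 2√(−p/3) = 7.333333, φ = arccos(3q/(p·r)) = arccos(0.472577) = 1.078584 rad.
y_k = r·cos(φ/3 − 2πk/3) for k = 0, 1, 2 gives y = 6.864462, -1.197796, -5.666667.
λ_k = y_k + 2.666667 gives λ = 9.5311, 1.4689, -3.0000 (check: the sum is 8.0000 = tr M).

Eigenvalues sorted in increasing order: [-3.0000, 1.4689, 9.5311].


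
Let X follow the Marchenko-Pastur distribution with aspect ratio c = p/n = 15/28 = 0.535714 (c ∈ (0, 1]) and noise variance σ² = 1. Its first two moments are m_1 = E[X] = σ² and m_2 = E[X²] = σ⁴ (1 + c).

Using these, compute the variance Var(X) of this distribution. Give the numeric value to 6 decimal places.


m_1 = E[X] = σ² = 1, so m_1² = 1.
m_2 = E[X²] = σ⁴ (1 + c) = 1 · (1 + 0.535714) = 1 · 1.535714 = 1.535714.
(Note m_2 − m_1² simplifies to c · σ⁴ = 0.535714 · 1.)

Var(X) = m_2 − m_1² = 1.535714 − 1 = 0.535714.


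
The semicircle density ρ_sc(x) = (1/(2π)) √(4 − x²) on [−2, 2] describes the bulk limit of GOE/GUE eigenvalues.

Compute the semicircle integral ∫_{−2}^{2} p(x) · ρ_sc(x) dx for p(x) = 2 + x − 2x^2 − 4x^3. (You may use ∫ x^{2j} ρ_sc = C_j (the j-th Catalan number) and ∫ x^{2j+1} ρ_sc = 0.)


Write p(x) = Σ a_i x^i, split into monomials and integrate each against ρ_sc separately.
Using ∫ x^{2j} ρ_sc = C_j = (1/(j+1)) C(2j, j) (Catalan numbers) and ∫ x^{2j+1} ρ_sc = 0 (odd monomials vanish by symmetry):
  i = 0 (even): a_0 · C_{0} = 2 · 1 = 2
  i = 1 (odd): ∫ x^1 ρ_sc = 0 (vanishes)
  i = 2 (even): a_2 · C_{1} = -2 · 1 = -2
  i = 3 (odd): ∫ x^3 ρ_sc = 0 (vanishes)

Summing the contributions: ∫_{−2}^{2} p(x) ρ_sc(x) dx = 2 + (-2) = 0.


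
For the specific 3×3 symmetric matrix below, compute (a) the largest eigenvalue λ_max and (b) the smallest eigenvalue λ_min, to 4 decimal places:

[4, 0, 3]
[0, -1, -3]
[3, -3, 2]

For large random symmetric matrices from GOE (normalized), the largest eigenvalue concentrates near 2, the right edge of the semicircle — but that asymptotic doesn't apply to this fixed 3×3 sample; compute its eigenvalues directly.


Since M is real symmetric, all three eigenvalues are real; they are the roots of det(λI − M) = λ³ − (tr M) λ² + s λ − det M, where s is the sum of the principal 2×2 minors.
tr M = 4 + (-1) + 2 = 5.
s = (4·(-1) − 0²) + (4·2 − 3²) + ((-1)·2 − (-3)²) = -4 + (-1) + (-11) = -16.
det M (expand along row 1) = 4·(-11) − 0·9 + 3·3 = -35.
Characteristic polynomial: λ³ − 5λ² − 16λ + 35 = 0.
Substitute λ = y + (tr M)/3 = y + 1.666667 to remove the quadratic term: y³ + p·y + q = 0 with p = s − (tr M)²/3 = -24.333333 and q = −2(tr M)³/27 + (tr M)·s/3 − det M = -0.925926.
Three real roots ⇒ use the trigonometric (Viète) form: r = 2√(−p/3) = 5.696002, φ = arccos(3q/(p·r)) = arccos(0.020041) = 1.550754 rad.
y_k = r·cos(φ/3 − 2πk/3) for k = 0, 1, 2 gives y = 4.951800, -0.038054, -4.913746.
λ_k = y_k + 1.666667 gives λ = 6.6185, 1.6286, -3.2471 (check: the sum is 5.0000 = tr M).

Hence λ_max = 6.6185 and λ_min = -3.2471.


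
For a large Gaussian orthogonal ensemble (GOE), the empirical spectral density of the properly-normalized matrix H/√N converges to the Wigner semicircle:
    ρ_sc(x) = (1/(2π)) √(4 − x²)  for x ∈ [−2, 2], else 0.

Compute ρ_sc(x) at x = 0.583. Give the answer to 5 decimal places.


ρ_sc(x) = (1/(2π)) √(4 − x²). With x = 0.583:
  4 − x² = 4 − (0.583)² = 4 − 0.339889 = 3.660111.
  √(4 − x²) = 1.913142.
  1/(2π) = 0.159155.
  ρ_sc(0.583) = 0.159155 · 1.913142 = 0.304486.

Rounded to 5 decimal places: ρ_sc(0.583) ≈ 0.30449.


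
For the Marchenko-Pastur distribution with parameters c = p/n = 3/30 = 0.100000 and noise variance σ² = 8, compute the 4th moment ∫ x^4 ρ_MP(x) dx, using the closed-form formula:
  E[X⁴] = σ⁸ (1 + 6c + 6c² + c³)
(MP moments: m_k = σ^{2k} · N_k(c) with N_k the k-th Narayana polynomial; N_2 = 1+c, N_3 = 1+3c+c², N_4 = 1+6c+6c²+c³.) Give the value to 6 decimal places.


E[X⁴] = σ⁸ (1 + 6c + 6c² + c³) (fourth MP moment). With σ² = 8 (so σ⁸ = 4096) and c = 3/30 = 0.100000: E[X⁴] = 4096 · (1 + 6·0.100000 + 6·(0.100000)² + (0.100000)³) = 4096 · 1.661000.

So E[X^4] = 6803.456000.


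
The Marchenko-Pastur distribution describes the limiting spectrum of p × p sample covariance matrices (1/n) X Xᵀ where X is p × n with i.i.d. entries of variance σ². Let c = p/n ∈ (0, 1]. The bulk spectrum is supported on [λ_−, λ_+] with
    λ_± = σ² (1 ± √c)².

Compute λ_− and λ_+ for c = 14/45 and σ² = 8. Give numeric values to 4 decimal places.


c = 14/45 = 0.311111; √c = 0.557773.
λ_− = σ² (1 − √c)² = 8 · (1 − 0.557773)² = 8 · (0.442227)² = 1.564515.
λ_+ = σ² (1 + √c)² = 8 · (1 + 0.557773)² = 8 · (1.557773)² = 19.413263.

Rounded to 4 decimal places: λ_− ≈ 1.5645, λ_+ ≈ 19.4133.


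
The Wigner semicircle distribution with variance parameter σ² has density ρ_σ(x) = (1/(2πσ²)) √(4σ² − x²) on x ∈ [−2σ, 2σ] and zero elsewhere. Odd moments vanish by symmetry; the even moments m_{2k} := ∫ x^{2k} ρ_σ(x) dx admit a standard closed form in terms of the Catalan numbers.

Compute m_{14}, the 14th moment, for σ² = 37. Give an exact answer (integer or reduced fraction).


By the scaled semicircle moment identity, m_{2k} = σ^{2k} · C_k with k = 7.
C_7 = (1/(k+1)) · C(2k, k) = (1/8) · C(14, 7) = (1/8) · 3432 = 429.
σ^{2k} = (σ²)^k = (37)^7 = 94931877133.

Therefore m_{14} = σ^{14} · C_7 = 94931877133 · 429 = 40725775290057.


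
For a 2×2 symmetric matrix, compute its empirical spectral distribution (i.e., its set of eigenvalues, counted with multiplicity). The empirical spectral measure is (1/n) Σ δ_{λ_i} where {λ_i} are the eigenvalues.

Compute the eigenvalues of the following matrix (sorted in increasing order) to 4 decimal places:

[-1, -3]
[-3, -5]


Since M is real symmetric, both eigenvalues are real; they are the roots of det(λI − M) = λ² − (tr M) λ + det M.
tr M = -1 + (-5) = -6.
det M = (-1)·(-5) − (-3)² = 5 − 9 = -4.
Characteristic polynomial: λ² + 6λ − 4 = 0.
Discriminant Δ = (tr M)² − 4·det M = 36 − (-16) = 52; √Δ = 7.211103.
λ = (tr M ± √Δ)/2 = (-6 ± 7.211103)/2, giving (tr M − √Δ)/2 = -6.6056 and (tr M + √Δ)/2 = 0.6056.

Eigenvalues sorted in increasing order: [-6.6056, 0.6056].


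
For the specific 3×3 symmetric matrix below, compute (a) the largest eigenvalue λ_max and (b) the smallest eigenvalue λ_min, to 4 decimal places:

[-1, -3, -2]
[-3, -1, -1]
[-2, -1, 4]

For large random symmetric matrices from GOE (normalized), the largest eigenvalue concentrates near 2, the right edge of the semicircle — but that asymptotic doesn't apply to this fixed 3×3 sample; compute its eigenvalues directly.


Since M is real symmetric, all three eigenvalues are real; they are the roots of det(λI − M) = λ³ − (tr M) λ² + s λ − det M, where s is the sum of the principal 2×2 minors.
tr M = -1 + (-1) + 4 = 2.
s = ((-1)·(-1) − (-3)²) + ((-1)·4 − (-2)²) + ((-1)·4 − (-1)²) = -8 + (-8) + (-5) = -21.
det M (expand along row 1) = (-1)·(-5) − (-3)·(-14) + (-2)·1 = -39.
Characteristic polynomial: λ³ − 2λ² − 21λ + 39 = 0.
Substitute λ = y + (tr M)/3 = y + 0.666667 to remove the quadratic term: y³ + p·y + q = 0 with p = s − (tr M)²/3 = -22.333333 and q = −2(tr M)³/27 + (tr M)·s/3 − det M = 24.407407.
Three real roots ⇒ use the trigonometric (Viète) form: r = 2√(−p/3) = 5.456902, φ = arccos(3q/(p·r)) = arccos(-0.600818) = 2.215321 rad.
y_k = r·cos(φ/3 − 2πk/3) for k = 0, 1, 2 gives y = 4.035485, 1.163371, -5.198856.
λ_k = y_k + 0.666667 gives λ = 4.7022, 1.8300, -4.5322 (check: the sum is 2.0000 = tr M).

Hence λ_max = 4.7022 and λ_min = -4.5322.


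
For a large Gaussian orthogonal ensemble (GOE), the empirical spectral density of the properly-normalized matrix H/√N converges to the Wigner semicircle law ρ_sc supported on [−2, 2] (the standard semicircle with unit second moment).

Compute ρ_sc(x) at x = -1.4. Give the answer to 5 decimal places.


ρ_sc(x) = (1/(2π)) √(4 − x²). With x = -1.4:
  4 − x² = 4 − (-1.4)² = 4 − 1.960000 = 2.040000.
  √(4 − x²) = 1.428286.
  1/(2π) = 0.159155.
  ρ_sc(-1.4) = 0.159155 · 1.428286 = 0.227319.

Rounded to 5 decimal places: ρ_sc(-1.4) ≈ 0.22732.


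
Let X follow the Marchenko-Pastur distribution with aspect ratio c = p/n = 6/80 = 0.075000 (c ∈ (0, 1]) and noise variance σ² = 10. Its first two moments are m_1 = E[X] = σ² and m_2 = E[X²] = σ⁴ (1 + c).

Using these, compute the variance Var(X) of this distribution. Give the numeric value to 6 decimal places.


m_1 = E[X] = σ² = 10, so m_1² = 100.
m_2 = E[X²] = σ⁴ (1 + c) = 100 · (1 + 0.075000) = 100 · 1.075000 = 107.500000.
(Note m_2 − m_1² simplifies to c · σ⁴ = 0.075000 · 100.)

Var(X) = m_2 − m_1² = 107.500000 − 100 = 7.500000.


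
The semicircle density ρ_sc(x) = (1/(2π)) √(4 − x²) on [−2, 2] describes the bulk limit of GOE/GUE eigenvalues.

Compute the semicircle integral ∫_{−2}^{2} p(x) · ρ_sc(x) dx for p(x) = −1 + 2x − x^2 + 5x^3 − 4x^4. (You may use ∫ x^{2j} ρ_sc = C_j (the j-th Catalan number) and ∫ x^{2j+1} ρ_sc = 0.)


Write p(x) = Σ a_i x^i, split into monomials and integrate each against ρ_sc separately.
Using ∫ x^{2j} ρ_sc = C_j = (1/(j+1)) C(2j, j) (Catalan numbers) and ∫ x^{2j+1} ρ_sc = 0 (odd monomials vanish by symmetry):
  i = 0 (even): a_0 · C_{0} = -1 · 1 = -1
  i = 1 (odd): ∫ x^1 ρ_sc = 0 (vanishes)
  i = 2 (even): a_2 · C_{1} = -1 · 1 = -1
  i = 3 (odd): ∫ x^3 ρ_sc = 0 (vanishes)
  i = 4 (even): a_4 · C_{2} = -4 · 2 = -8

Summing the contributions: ∫_{−2}^{2} p(x) ρ_sc(x) dx = (-1) + (-1) + (-8) = -10.


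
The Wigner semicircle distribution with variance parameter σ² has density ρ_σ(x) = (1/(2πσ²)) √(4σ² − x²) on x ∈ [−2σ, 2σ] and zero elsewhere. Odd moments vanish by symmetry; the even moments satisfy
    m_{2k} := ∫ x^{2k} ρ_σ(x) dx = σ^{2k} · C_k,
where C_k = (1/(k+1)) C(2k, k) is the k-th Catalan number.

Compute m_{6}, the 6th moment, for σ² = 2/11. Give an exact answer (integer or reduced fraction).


By the scaled semicircle moment identity, m_{2k} = σ^{2k} · C_k with k = 3.
C_3 = (1/(k+1)) · C(2k, k) = (1/4) · C(6, 3) = (1/4) · 20 = 5.
σ^{2k} = (σ²)^k = (2/11)^3 = 8/1331.

Therefore m_{6} = σ^{6} · C_3 = (8/1331) · 5 = 40/1331.


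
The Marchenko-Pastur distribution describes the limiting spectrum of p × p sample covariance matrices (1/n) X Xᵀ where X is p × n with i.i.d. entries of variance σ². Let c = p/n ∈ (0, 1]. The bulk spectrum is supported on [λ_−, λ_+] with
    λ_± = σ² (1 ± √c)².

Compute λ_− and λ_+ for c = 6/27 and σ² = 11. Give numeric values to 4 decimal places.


c = 6/27 = 0.222222; √c = 0.471405.
λ_− = σ² (1 − √c)² = 11 · (1 − 0.471405)² = 11 · (0.528595)² = 3.073545.
λ_+ = σ² (1 + √c)² = 11 · (1 + 0.471405)² = 11 · (1.471405)² = 23.815344.

Rounded to 4 decimal places: λ_− ≈ 3.0735, λ_+ ≈ 23.8153.


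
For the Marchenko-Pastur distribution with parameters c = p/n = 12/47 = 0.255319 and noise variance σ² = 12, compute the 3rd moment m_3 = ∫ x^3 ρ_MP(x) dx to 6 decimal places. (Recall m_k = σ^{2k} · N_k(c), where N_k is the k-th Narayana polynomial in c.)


E[X³] = σ⁶ (1 + 3c + c²) (third MP moment). With σ² = 12 (so σ⁶ = 1728) and c = 12/47 = 0.255319: E[X³] = 1728 · (1 + 3·0.255319 + (0.255319)²) = 1728 · 1.831145.

So E[X^3] = 3164.219104.


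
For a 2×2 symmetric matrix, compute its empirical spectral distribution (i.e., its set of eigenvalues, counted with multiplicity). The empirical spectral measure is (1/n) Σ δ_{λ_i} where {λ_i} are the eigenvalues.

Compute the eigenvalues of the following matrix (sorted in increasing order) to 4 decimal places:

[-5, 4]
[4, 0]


Since M is real symmetric, both eigenvalues are real; they are the roots of det(λI − M) = λ² − (tr M) λ + det M.
tr M = -5 + 0 = -5.
det M = (-5)·0 − 4² = 0 − 16 = -16.
Characteristic polynomial: λ² + 5λ − 16 = 0.
Discriminant Δ = (tr M)² − 4·det M = 25 − (-64) = 89; √Δ = 9.433981.
λ = (tr M ± √Δ)/2 = (-5 ± 9.433981)/2, giving (tr M − √Δ)/2 = -7.2170 and (tr M + √Δ)/2 = 2.2170.

Eigenvalues sorted in increasing order: [-7.2170, 2.2170].


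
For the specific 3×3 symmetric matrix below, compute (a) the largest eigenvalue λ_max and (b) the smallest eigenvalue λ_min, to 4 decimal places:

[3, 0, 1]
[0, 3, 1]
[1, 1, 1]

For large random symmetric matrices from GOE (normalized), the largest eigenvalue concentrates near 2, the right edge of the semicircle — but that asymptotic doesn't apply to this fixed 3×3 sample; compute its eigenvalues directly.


Since M is real symmetric, all three eigenvalues are real; they are the roots of det(λI − M) = λ³ − (tr M) λ² + s λ − det M, where s is the sum of the principal 2×2 minors.
tr M = 3 + 3 + 1 = 7.
s = (3·3 − 0²) + (3·1 − 1²) + (3·1 − 1²) = 9 + 2 + 2 = 13.
det M (expand along row 1) = 3·2 − 0·(-1) + 1·(-3) = 3.
Characteristic polynomial: λ³ − 7λ² + 13λ − 3 = 0.
Substitute λ = y + (tr M)/3 = y + 2.333333 to remove the quadratic term: y³ + p·y + q = 0 with p = s − (tr M)²/3 = -3.333333 and q = −2(tr M)³/27 + (tr M)·s/3 − det M = 1.925926.
Three real roots ⇒ use the trigonometric (Viète) form: r = 2√(−p/3) = 2.108185, φ = arccos(3q/(p·r)) = arccos(-0.822192) = 2.536048 rad.
y_k = r·cos(φ/3 − 2πk/3) for k = 0, 1, 2 gives y = 1.398717, 0.666667, -2.065384.
λ_k = y_k + 2.333333 gives λ = 3.7321, 3.0000, 0.2679 (check: the sum is 7.0000 = tr M).

Hence λ_max = 3.7321 and λ_min = 0.2679.


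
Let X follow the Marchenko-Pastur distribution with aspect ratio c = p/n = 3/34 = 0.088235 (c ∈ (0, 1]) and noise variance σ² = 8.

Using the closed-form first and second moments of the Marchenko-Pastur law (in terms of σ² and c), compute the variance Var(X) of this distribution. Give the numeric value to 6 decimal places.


Recall the MP moments m_1 = E[X] = σ² and m_2 = E[X²] = σ⁴ (1 + c).
m_1 = E[X] = σ² = 8, so m_1² = 64.
m_2 = E[X²] = σ⁴ (1 + c) = 64 · (1 + 0.088235) = 64 · 1.088235 = 69.647059.
(Note m_2 − m_1² simplifies to c · σ⁴ = 0.088235 · 64.)

Var(X) = m_2 − m_1² = 69.647059 − 64 = 5.647059.


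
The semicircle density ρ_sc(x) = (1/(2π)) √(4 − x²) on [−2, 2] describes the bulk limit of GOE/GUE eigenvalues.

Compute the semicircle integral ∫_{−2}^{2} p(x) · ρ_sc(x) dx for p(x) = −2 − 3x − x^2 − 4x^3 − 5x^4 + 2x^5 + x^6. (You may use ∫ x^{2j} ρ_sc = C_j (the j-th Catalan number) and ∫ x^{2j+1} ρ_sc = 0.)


Write p(x) = Σ a_i x^i, split into monomials and integrate each against ρ_sc separately.
Using ∫ x^{2j} ρ_sc = C_j = (1/(j+1)) C(2j, j) (Catalan numbers) and ∫ x^{2j+1} ρ_sc = 0 (odd monomials vanish by symmetry):
  i = 0 (even): a_0 · C_{0} = -2 · 1 = -2
  i = 1 (odd): ∫ x^1 ρ_sc = 0 (vanishes)
  i = 2 (even): a_2 · C_{1} = -1 · 1 = -1
  i = 3 (odd): ∫ x^3 ρ_sc = 0 (vanishes)
  i = 4 (even): a_4 · C_{2} = -5 · 2 = -10
  i = 5 (odd): ∫ x^5 ρ_sc = 0 (vanishes)
  i = 6 (even): a_6 · C_{3} = 1 · 5 = 5

Summing the contributions: ∫_{−2}^{2} p(x) ρ_sc(x) dx = (-2) + (-1) + (-10) + 5 = -8.


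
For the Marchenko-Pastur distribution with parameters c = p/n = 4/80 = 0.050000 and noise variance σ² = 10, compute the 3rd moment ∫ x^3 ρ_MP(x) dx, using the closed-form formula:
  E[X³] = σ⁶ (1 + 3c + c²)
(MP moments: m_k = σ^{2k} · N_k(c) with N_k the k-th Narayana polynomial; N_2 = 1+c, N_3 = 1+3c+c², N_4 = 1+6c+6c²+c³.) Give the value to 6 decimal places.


E[X³] = σ⁶ (1 + 3c + c²) (third MP moment). With σ² = 10 (so σ⁶ = 1000) and c = 4/80 = 0.050000: E[X³] = 1000 · (1 + 3·0.050000 + (0.050000)²) = 1000 · 1.152500.

So E[X^3] = 1152.500000.


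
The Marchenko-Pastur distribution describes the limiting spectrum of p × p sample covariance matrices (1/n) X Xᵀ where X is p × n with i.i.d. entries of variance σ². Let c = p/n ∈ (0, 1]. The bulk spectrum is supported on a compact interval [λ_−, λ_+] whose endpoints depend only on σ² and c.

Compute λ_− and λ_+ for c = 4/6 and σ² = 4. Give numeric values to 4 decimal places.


c = 4/6 = 0.666667; √c = 0.816497.
λ_− = σ² (1 − √c)² = 4 · (1 − 0.816497)² = 4 · (0.183503)² = 0.134694.
λ_+ = σ² (1 + √c)² = 4 · (1 + 0.816497)² = 4 · (1.816497)² = 13.198639.

Rounded to 4 decimal places: λ_− ≈ 0.1347, λ_+ ≈ 13.1986.


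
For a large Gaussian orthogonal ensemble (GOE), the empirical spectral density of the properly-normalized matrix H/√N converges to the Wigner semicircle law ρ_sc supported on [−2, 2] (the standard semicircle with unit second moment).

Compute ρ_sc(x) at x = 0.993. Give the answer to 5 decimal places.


ρ_sc(x) = (1/(2π)) √(4 − x²). With x = 0.993:
  4 − x² = 4 − (0.993)² = 4 − 0.986049 = 3.013951.
  √(4 − x²) = 1.736073.
  1/(2π) = 0.159155.
  ρ_sc(0.993) = 0.159155 · 1.736073 = 0.276305.

Rounded to 5 decimal places: ρ_sc(0.993) ≈ 0.27630.


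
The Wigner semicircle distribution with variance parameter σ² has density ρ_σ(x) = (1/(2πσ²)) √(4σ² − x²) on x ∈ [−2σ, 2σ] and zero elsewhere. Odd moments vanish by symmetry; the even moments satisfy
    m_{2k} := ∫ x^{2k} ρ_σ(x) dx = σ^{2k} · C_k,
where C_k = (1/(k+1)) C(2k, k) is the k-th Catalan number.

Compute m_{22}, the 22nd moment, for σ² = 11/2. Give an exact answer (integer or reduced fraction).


By the scaled semicircle moment identity, m_{2k} = σ^{2k} · C_k with k = 11.
C_11 = (1/(k+1)) · C(2k, k) = (1/12) · C(22, 11) = (1/12) · 705432 = 58786.
σ^{2k} = (σ²)^k = (11/2)^11 = 285311670611/2048.

Therefore m_{22} = σ^{22} · C_11 = (285311670611/2048) · 58786 = 8386165934269123/1024.


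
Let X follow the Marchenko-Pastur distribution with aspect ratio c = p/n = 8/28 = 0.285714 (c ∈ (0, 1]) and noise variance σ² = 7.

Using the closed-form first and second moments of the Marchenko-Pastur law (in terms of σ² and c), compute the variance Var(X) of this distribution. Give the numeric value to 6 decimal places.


Recall the MP moments m_1 = E[X] = σ² and m_2 = E[X²] = σ⁴ (1 + c).
m_1 = E[X] = σ² = 7, so m_1² = 49.
m_2 = E[X²] = σ⁴ (1 + c) = 49 · (1 + 0.285714) = 49 · 1.285714 = 63.000000.
(Note m_2 − m_1² simplifies to c · σ⁴ = 0.285714 · 49.)

Var(X) = m_2 − m_1² = 63.000000 − 49 = 14.000000.


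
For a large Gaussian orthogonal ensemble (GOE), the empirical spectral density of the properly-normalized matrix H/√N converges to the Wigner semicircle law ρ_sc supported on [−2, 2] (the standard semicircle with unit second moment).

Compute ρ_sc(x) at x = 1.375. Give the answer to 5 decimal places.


ρ_sc(x) = (1/(2π)) √(4 − x²). With x = 1.375:
  4 − x² = 4 − (1.375)² = 4 − 1.890625 = 2.109375.
  √(4 − x²) = 1.452369.
  1/(2π) = 0.159155.
  ρ_sc(1.375) = 0.159155 · 1.452369 = 0.231152.

Rounded to 5 decimal places: ρ_sc(1.375) ≈ 0.23115.


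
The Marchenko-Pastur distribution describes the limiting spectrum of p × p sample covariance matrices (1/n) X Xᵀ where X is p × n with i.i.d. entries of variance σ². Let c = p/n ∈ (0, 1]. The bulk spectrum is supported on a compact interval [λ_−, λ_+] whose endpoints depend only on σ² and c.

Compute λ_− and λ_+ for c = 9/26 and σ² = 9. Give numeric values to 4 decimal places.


c = 9/26 = 0.346154; √c = 0.588348.
λ_− = σ² (1 − √c)² = 9 · (1 − 0.588348)² = 9 · (0.411652)² = 1.525113.
λ_+ = σ² (1 + √c)² = 9 · (1 + 0.588348)² = 9 · (1.588348)² = 22.705656.

Rounded to 4 decimal places: λ_− ≈ 1.5251, λ_+ ≈ 22.7057.


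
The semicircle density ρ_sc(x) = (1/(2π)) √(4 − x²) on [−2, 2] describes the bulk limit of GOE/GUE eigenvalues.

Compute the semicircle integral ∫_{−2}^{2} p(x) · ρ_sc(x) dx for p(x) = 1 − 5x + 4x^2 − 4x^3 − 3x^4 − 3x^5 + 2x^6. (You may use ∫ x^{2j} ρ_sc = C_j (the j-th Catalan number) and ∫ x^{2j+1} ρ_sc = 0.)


Write p(x) = Σ a_i x^i, split into monomials and integrate each against ρ_sc separately.
Using ∫ x^{2j} ρ_sc = C_j = (1/(j+1)) C(2j, j) (Catalan numbers) and ∫ x^{2j+1} ρ_sc = 0 (odd monomials vanish by symmetry):
  i = 0 (even): a_0 · C_{0} = 1 · 1 = 1
  i = 1 (odd): ∫ x^1 ρ_sc = 0 (vanishes)
  i = 2 (even): a_2 · C_{1} = 4 · 1 = 4
  i = 3 (odd): ∫ x^3 ρ_sc = 0 (vanishes)
  i = 4 (even): a_4 · C_{2} = -3 · 2 = -6
  i = 5 (odd): ∫ x^5 ρ_sc = 0 (vanishes)
  i = 6 (even): a_6 · C_{3} = 2 · 5 = 10

Summing the contributions: ∫_{−2}^{2} p(x) ρ_sc(x) dx = 1 + 4 + (-6) + 10 = 9.


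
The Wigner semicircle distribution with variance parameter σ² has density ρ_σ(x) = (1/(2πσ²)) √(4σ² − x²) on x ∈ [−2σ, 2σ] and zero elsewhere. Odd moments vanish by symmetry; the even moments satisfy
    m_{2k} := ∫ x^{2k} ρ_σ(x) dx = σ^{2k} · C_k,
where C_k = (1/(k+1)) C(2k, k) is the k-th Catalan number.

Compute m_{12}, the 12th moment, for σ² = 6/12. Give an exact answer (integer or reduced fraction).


By the scaled semicircle moment identity, m_{2k} = σ^{2k} · C_k with k = 6.
C_6 = (1/(k+1)) · C(2k, k) = (1/7) · C(12, 6) = (1/7) · 924 = 132.
σ^{2k} = (σ²)^k = (6/12)^6 = 1/64.

Therefore m_{12} = σ^{12} · C_6 = (1/64) · 132 = 33/16.


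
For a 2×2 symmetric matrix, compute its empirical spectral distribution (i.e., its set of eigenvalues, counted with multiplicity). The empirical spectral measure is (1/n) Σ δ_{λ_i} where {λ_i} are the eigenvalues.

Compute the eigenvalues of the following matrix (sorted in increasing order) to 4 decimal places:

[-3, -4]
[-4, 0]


Since M is real symmetric, both eigenvalues are real; they are the roots of det(λI − M) = λ² − (tr M) λ + det M.
tr M = -3 + 0 = -3.
det M = (-3)·0 − (-4)² = 0 − 16 = -16.
Characteristic polynomial: λ² + 3λ − 16 = 0.
Discriminant Δ = (tr M)² − 4·det M = 9 − (-64) = 73; √Δ = 8.544004.
λ = (tr M ± √Δ)/2 = (-3 ± 8.544004)/2, giving (tr M − √Δ)/2 = -5.7720 and (tr M + √Δ)/2 = 2.7720.

Eigenvalues sorted in increasing order: [-5.7720, 2.7720].


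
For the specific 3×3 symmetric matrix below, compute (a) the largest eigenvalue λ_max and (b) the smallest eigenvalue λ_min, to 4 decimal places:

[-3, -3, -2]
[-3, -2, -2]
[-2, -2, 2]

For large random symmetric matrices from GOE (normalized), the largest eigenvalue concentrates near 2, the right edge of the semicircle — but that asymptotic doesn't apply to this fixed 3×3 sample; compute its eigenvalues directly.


Since M is real symmetric, all three eigenvalues are real; they are the roots of det(λI − M) = λ³ − (tr M) λ² + s λ − det M, where s is the sum of the principal 2×2 minors.
tr M = -3 + (-2) + 2 = -3.
s = ((-3)·(-2) − (-3)²) + ((-3)·2 − (-2)²) + ((-2)·2 − (-2)²) = -3 + (-10) + (-8) = -21.
det M (expand along row 1) = (-3)·(-8) − (-3)·(-10) + (-2)·2 = -10.
Characteristic polynomial: λ³ + 3λ² − 21λ + 10 = 0.
Substitute λ = y + (tr M)/3 = y − 1.000000 to remove the quadratic term: y³ + p·y + q = 0 with p = s − (tr M)²/3 = -24.000000 and q = −2(tr M)³/27 + (tr M)·s/3 − det M = 33.000000.
Three real roots ⇒ use the trigonometric (Viète) form: r = 2√(−p/3) = 5.656854, φ = arccos(3q/(p·r)) = arccos(-0.729204) = 2.387954 rad.
y_k = r·cos(φ/3 − 2πk/3) for k = 0, 1, 2 gives y = 3.957430, 1.521864, -5.479295.
λ_k = y_k − 1.000000 gives λ = 2.9574, 0.5219, -6.4793 (check: the sum is -3.0000 = tr M).

Hence λ_max = 2.9574 and λ_min = -6.4793.


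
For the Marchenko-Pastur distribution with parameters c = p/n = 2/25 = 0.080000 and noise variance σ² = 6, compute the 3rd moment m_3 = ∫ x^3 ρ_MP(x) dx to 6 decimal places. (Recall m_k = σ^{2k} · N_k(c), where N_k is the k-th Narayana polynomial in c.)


E[X³] = σ⁶ (1 + 3c + c²) (third MP moment). With σ² = 6 (so σ⁶ = 216) and c = 2/25 = 0.080000: E[X³] = 216 · (1 + 3·0.080000 + (0.080000)²) = 216 · 1.246400.

So E[X^3] = 269.222400.


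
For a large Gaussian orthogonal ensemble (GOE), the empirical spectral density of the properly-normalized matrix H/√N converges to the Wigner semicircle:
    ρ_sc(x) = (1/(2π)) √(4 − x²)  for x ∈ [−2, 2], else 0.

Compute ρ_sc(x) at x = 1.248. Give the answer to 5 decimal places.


ρ_sc(x) = (1/(2π)) √(4 − x²). With x = 1.248:
  4 − x² = 4 − (1.248)² = 4 − 1.557504 = 2.442496.
  √(4 − x²) = 1.562849.
  1/(2π) = 0.159155.
  ρ_sc(1.248) = 0.159155 · 1.562849 = 0.248735.

Rounded to 5 decimal places: ρ_sc(1.248) ≈ 0.24874.


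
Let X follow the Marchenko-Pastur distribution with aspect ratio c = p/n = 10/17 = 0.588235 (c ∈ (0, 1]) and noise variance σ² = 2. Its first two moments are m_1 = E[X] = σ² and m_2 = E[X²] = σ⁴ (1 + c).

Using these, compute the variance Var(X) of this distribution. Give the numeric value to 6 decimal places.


m_1 = E[X] = σ² = 2, so m_1² = 4.
m_2 = E[X²] = σ⁴ (1 + c) = 4 · (1 + 0.588235) = 4 · 1.588235 = 6.352941.
(Note m_2 − m_1² simplifies to c · σ⁴ = 0.588235 · 4.)

Var(X) = m_2 − m_1² = 6.352941 − 4 = 2.352941.


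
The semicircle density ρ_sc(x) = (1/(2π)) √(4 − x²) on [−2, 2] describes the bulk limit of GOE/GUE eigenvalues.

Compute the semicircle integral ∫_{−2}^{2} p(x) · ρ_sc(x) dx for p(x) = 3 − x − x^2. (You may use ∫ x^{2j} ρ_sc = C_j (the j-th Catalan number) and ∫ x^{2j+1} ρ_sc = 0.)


Write p(x) = Σ a_i x^i, split into monomials and integrate each against ρ_sc separately.
Using ∫ x^{2j} ρ_sc = C_j = (1/(j+1)) C(2j, j) (Catalan numbers) and ∫ x^{2j+1} ρ_sc = 0 (odd monomials vanish by symmetry):
  i = 0 (even): a_0 · C_{0} = 3 · 1 = 3
  i = 1 (odd): ∫ x^1 ρ_sc = 0 (vanishes)
  i = 2 (even): a_2 · C_{1} = -1 · 1 = -1

Summing the contributions: ∫_{−2}^{2} p(x) ρ_sc(x) dx = 3 + (-1) = 2.


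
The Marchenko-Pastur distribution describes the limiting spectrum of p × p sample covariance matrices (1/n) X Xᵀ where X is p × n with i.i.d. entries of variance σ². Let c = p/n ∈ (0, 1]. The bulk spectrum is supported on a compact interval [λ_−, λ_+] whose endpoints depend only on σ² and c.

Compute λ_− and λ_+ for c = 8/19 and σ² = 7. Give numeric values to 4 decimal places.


c = 8/19 = 0.421053; √c = 0.648886.
λ_− = σ² (1 − √c)² = 7 · (1 − 0.648886)² = 7 · (0.351114)² = 0.862969.
λ_+ = σ² (1 + √c)² = 7 · (1 + 0.648886)² = 7 · (1.648886)² = 19.031768.

Rounded to 4 decimal places: λ_− ≈ 0.8630, λ_+ ≈ 19.0318.


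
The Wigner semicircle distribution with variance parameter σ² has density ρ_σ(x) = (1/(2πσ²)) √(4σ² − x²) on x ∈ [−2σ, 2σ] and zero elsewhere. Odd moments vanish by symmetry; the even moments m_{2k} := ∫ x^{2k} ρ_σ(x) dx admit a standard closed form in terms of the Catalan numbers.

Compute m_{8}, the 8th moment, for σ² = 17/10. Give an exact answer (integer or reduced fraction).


By the scaled semicircle moment identity, m_{2k} = σ^{2k} · C_k with k = 4.
C_4 = (1/(k+1)) · C(2k, k) = (1/5) · C(8, 4) = (1/5) · 70 = 14.
σ^{2k} = (σ²)^k = (17/10)^4 = 83521/10000.

Therefore m_{8} = σ^{8} · C_4 = (83521/10000) · 14 = 584647/5000.


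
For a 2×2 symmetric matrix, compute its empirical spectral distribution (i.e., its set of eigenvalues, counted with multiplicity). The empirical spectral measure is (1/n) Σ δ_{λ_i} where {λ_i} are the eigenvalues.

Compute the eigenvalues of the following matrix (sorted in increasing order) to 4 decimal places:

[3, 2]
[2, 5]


Since M is real symmetric, both eigenvalues are real; they are the roots of det(λI − M) = λ² − (tr M) λ + det M.
tr M = 3 + 5 = 8.
det M = 3·5 − 2² = 15 − 4 = 11.
Characteristic polynomial: λ² − 8λ + 11 = 0.
Discriminant Δ = (tr M)² − 4·det M = 64 − 44 = 20; √Δ = 4.472136.
λ = (tr M ± √Δ)/2 = (8 ± 4.472136)/2, giving (tr M − √Δ)/2 = 1.7639 and (tr M + √Δ)/2 = 6.2361.

Eigenvalues sorted in increasing order: [1.7639, 6.2361].


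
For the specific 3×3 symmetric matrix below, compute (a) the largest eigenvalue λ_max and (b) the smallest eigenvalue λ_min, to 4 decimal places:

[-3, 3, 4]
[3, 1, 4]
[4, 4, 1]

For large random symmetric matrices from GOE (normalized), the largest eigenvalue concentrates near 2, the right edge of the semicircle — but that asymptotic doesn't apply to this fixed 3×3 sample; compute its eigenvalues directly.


Since M is real symmetric, all three eigenvalues are real; they are the roots of det(λI − M) = λ³ − (tr M) λ² + s λ − det M, where s is the sum of the principal 2×2 minors.
tr M = -3 + 1 + 1 = -1.
s = ((-3)·1 − 3²) + ((-3)·1 − 4²) + (1·1 − 4²) = -12 + (-19) + (-15) = -46.
det M (expand along row 1) = (-3)·(-15) − 3·(-13) + 4·8 = 116.
Characteristic polynomial: λ³ + λ² − 46λ − 116 = 0.
Substitute λ = y + (tr M)/3 = y − 0.333333 to remove the quadratic term: y³ + p·y + q = 0 with p = s − (tr M)²/3 = -46.333333 and q = −2(tr M)³/27 + (tr M)·s/3 − det M = -100.592593.
Three real roots ⇒ use the trigonometric (Viète) form: r = 2√(−p/3) = 7.859884, φ = arccos(3q/(p·r)) = arccos(0.828662) = 0.594083 rad.
y_k = r·cos(φ/3 − 2πk/3) for k = 0, 1, 2 gives y = 7.706275, -2.513984, -5.192291.
λ_k = y_k − 0.333333 gives λ = 7.3729, -2.8473, -5.5256 (check: the sum is -1.0000 = tr M).

Hence λ_max = 7.3729 and λ_min = -5.5256.


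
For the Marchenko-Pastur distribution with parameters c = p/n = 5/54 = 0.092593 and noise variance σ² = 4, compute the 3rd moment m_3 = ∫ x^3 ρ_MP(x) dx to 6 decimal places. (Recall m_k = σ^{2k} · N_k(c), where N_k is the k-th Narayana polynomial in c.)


E[X³] = σ⁶ (1 + 3c + c²) (third MP moment). With σ² = 4 (so σ⁶ = 64) and c = 5/54 = 0.092593: E[X³] = 64 · (1 + 3·0.092593 + (0.092593)²) = 64 · 1.286351.

So E[X^3] = 82.326475.


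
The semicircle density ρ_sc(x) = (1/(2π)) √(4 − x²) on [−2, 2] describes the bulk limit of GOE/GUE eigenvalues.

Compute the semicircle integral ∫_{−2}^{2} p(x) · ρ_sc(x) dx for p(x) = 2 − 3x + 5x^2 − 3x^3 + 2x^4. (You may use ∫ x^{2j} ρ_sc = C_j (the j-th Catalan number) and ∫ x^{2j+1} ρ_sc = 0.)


Write p(x) = Σ a_i x^i, split into monomials and integrate each against ρ_sc separately.
Using ∫ x^{2j} ρ_sc = C_j = (1/(j+1)) C(2j, j) (Catalan numbers) and ∫ x^{2j+1} ρ_sc = 0 (odd monomials vanish by symmetry):
  i = 0 (even): a_0 · C_{0} = 2 · 1 = 2
  i = 1 (odd): ∫ x^1 ρ_sc = 0 (vanishes)
  i = 2 (even): a_2 · C_{1} = 5 · 1 = 5
  i = 3 (odd): ∫ x^3 ρ_sc = 0 (vanishes)
  i = 4 (even): a_4 · C_{2} = 2 · 2 = 4

Summing the contributions: ∫_{−2}^{2} p(x) ρ_sc(x) dx = 2 + 5 + 4 = 11.


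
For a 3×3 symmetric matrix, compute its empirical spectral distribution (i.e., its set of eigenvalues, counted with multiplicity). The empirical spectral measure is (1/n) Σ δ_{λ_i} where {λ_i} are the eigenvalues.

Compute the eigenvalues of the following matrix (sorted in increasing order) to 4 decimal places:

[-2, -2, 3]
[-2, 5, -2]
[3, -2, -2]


Since M is real symmetric, all three eigenvalues are real; they are the roots of det(λI − M) = λ³ − (tr M) λ² + s λ − det M, where s is the sum of the principal 2×2 minors.
tr M = -2 + 5 + (-2) = 1.
s = ((-2)·5 − (-2)²) + ((-2)·(-2) − 3²) + (5·(-2) − (-2)²) = -14 + (-5) + (-14) = -33.
det M (expand along row 1) = (-2)·(-14) − (-2)·10 + 3·(-11) = 15.
Characteristic polynomial: λ³ − λ² − 33λ − 15 = 0.
Substitute λ = y + (tr M)/3 = y + 0.333333 to remove the quadratic term: y³ + p·y + q = 0 with p = s − (tr M)²/3 = -33.333333 and q = −2(tr M)³/27 + (tr M)·s/3 − det M = -26.074074.
Three real roots ⇒ use the trigonometric (Viète) form: r = 2√(−p/3) = 6.666667, φ = arccos(3q/(p·r)) = arccos(0.352000) = 1.211089 rad.
y_k = r·cos(φ/3 − 2πk/3) for k = 0, 1, 2 gives y = 6.130768, -0.797435, -5.333333.
λ_k = y_k + 0.333333 gives λ = 6.4641, -0.4641, -5.0000 (check: the sum is 1.0000 = tr M).

Eigenvalues sorted in increasing order: [-5.0000, -0.4641, 6.4641].


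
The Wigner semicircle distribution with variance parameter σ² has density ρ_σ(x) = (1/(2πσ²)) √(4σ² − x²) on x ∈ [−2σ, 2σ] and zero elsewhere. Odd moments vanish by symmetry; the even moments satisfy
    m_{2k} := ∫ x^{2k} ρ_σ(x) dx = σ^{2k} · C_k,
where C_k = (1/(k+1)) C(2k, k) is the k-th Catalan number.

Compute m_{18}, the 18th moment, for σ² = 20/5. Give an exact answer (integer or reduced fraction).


By the scaled semicircle moment identity, m_{2k} = σ^{2k} · C_k with k = 9.
C_9 = (1/(k+1)) · C(2k, k) = (1/10) · C(18, 9) = (1/10) · 48620 = 4862.
σ^{2k} = (σ²)^k = (20/5)^9 = 262144.

Therefore m_{18} = σ^{18} · C_9 = 262144 · 4862 = 1274544128.
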